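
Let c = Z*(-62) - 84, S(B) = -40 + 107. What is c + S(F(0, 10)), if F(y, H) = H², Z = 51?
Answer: -3179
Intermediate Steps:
S(B) = 67
c = -3246 (c = 51*(-62) - 84 = -3162 - 84 = -3246)
c + S(F(0, 10)) = -3246 + 67 = -3179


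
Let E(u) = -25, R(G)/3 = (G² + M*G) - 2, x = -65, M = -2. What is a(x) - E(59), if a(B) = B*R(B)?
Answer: -848810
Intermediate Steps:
R(G) = -6 - 6*G + 3*G² (R(G) = 3*((G² - 2*G) - 2) = 3*(-2 + G² - 2*G) = -6 - 6*G + 3*G²)
a(B) = B*(-6 - 6*B + 3*B²)
a(x) - E(59) = 3*(-65)*(-2 + (-65)² - 2*(-65)) - 1*(-25) = 3*(-65)*(-2 + 4225 + 130) + 25 = 3*(-65)*4353 + 25 = -848835 + 25 = -848810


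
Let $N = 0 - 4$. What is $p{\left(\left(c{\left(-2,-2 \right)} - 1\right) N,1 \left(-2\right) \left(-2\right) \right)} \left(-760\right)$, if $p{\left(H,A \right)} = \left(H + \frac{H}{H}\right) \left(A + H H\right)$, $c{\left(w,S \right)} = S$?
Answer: $-1462240$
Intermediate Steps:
$N = -4$
$p{\left(H,A \right)} = \left(1 + H\right) \left(A + H^{2}\right)$ ($p{\left(H,A \right)} = \left(H + 1\right) \left(A + H^{2}\right) = \left(1 + H\right) \left(A + H^{2}\right)$)
$p{\left(\left(c{\left(-2,-2 \right)} - 1\right) N,1 \left(-2\right) \left(-2\right) \right)} \left(-760\right) = \left(1 \left(-2\right) \left(-2\right) + \left(\left(-2 - 1\right) \left(-4\right)\right)^{2} + \left(\left(-2 - 1\right) \left(-4\right)\right)^{3} + 1 \left(-2\right) \left(-2\right) \left(-2 - 1\right) \left(-4\right)\right) \left(-760\right) = \left(\left(-2\right) \left(-2\right) + \left(\left(-3\right) \left(-4\right)\right)^{2} + \left(\left(-3\right) \left(-4\right)\right)^{3} + \left(-2\right) \left(-2\right) \left(\left(-3\right) \left(-4\right)\right)\right) \left(-760\right) = \left(4 + 12^{2} + 12^{3} + 4 \cdot 12\right) \left(-760\right) = \left(4 + 144 + 1728 + 48\right) \left(-760\right) = 1924 \left(-760\right) = -1462240$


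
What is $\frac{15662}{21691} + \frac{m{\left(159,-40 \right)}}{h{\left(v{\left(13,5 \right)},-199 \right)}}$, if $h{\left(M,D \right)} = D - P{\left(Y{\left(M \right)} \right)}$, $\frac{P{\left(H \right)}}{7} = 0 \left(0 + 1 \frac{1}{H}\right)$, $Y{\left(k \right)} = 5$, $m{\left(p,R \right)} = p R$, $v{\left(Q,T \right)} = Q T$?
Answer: $\frac{708902}{21691} \approx 32.682$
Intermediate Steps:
$m{\left(p,R \right)} = R p$
$P{\left(H \right)} = 0$ ($P{\left(H \right)} = 7 \cdot 0 \left(0 + 1 \frac{1}{H}\right) = 7 \cdot 0 \left(0 + \frac{1}{H}\right) = 7 \frac{0}{H} = 7 \cdot 0 = 0$)
$h{\left(M,D \right)} = D$ ($h{\left(M,D \right)} = D - 0 = D + 0 = D$)
$\frac{15662}{21691} + \frac{m{\left(159,-40 \right)}}{h{\left(v{\left(13,5 \right)},-199 \right)}} = \frac{15662}{21691} + \frac{\left(-40\right) 159}{-199} = 15662 \cdot \frac{1}{21691} - - \frac{6360}{199} = \frac{15662}{21691} + \frac{6360}{199} = \frac{708902}{21691}$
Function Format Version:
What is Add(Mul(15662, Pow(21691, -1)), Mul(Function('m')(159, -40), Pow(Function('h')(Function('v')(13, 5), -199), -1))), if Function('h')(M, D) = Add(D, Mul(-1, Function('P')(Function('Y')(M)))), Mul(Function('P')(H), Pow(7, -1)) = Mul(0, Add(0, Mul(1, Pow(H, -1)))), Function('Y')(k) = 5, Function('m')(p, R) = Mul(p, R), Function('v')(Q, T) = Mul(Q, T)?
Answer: Rational(708902, 21691) ≈ 32.682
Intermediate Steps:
Function('m')(p, R) = Mul(R, p)
Function('P')(H) = 0 (Function('P')(H) = Mul(7, Mul(0, Add(0, Mul(1, Pow(H, -1))))) = Mul(7, Mul(0, Add(0, Pow(H, -1)))) = Mul(7, Mul(0, Pow(H, -1))) = Mul(7, 0) = 0)
Function('h')(M, D) = D (Function('h')(M, D) = Add(D, Mul(-1, 0)) = Add(D, 0) = D)
Add(Mul(15662, Pow(21691, -1)), Mul(Function('m')(159, -40), Pow(Function('h')(Function('v')(13, 5), -199), -1))) = Add(Mul(15662, Pow(21691, -1)), Mul(Mul(-40, 159), Pow(-199, -1))) = Add(Mul(15662, Rational(1, 21691)), Mul(-6360, Rational(-1, 199))) = Add(Rational(15662, 21691), Rational(6360, 199)) = Rational(708902, 21691)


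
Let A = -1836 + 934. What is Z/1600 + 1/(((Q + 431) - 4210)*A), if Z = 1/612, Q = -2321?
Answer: 32407/26938771200 ≈ 1.2030e-6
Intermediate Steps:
A = -902
Z = 1/612 ≈ 0.0016340
Z/1600 + 1/(((Q + 431) - 4210)*A) = (1/612)/1600 + 1/(((-2321 + 431) - 4210)*(-902)) = (1/612)*(1/1600) - 1/902/(-1890 - 4210) = 1/979200 - 1/902/(-6100) = 1/979200 - 1/6100*(-1/902) = 1/979200 + 1/5502200 = 32407/26938771200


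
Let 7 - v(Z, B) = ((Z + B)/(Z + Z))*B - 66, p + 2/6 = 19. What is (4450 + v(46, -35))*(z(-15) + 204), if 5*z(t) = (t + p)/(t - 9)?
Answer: 30583251929/33120 ≈ 9.2341e+5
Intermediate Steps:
p = 56/3 (p = -⅓ + 19 = 56/3 ≈ 18.667)
z(t) = (56/3 + t)/(5*(-9 + t)) (z(t) = ((t + 56/3)/(t - 9))/5 = ((56/3 + t)/(-9 + t))/5 = (56/3 + t)/(5*(-9 + t)))
v(Z, B) = 73 - B*(B + Z)/(2*Z) (v(Z, B) = 7 - (((Z + B)/(Z + Z))*B - 66) = 7 - (((B + Z)/((2*Z)))*B - 66) = 7 - (((B + Z)*(1/(2*Z)))*B - 66) = 7 - (((B + Z)/(2*Z))*B - 66) = 7 - (B*(B + Z)/(2*Z) - 66) = 7 - (-66 + B*(B + Z)/(2*Z)) = 7 + (66 - B*(B + Z)/(2*Z)) = 73 - B*(B + Z)/(2*Z))
(4450 + v(46, -35))*(z(-15) + 204) = (4450 + (73 - ½*(-35) - ½*(-35)²/46))*((56 + 3*(-15))/(15*(-9 - 15)) + 204) = (4450 + (73 + 35/2 - ½*1225*1/46))*((1/15)*(56 - 45)/(-24) + 204) = (4450 + (73 + 35/2 - 1225/92))*((1/15)*(-1/24)*11 + 204) = (4450 + 7101/92)*(-11/360 + 204) = (416501/92)*(73429/360) = 30583251929/33120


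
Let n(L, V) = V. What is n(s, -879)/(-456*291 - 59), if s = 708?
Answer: 879/132755 ≈ 0.0066212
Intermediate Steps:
n(s, -879)/(-456*291 - 59) = -879/(-456*291 - 59) = -879/(-132696 - 59) = -879/(-132755) = -879*(-1/132755) = 879/132755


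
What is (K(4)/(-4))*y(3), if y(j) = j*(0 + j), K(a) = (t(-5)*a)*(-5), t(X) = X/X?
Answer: 45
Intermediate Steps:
t(X) = 1
K(a) = -5*a (K(a) = (1*a)*(-5) = a*(-5) = -5*a)
y(j) = j**2 (y(j) = j*j = j**2)
(K(4)/(-4))*y(3) = ((-5*4)/(-4))*3**2 = -1/4*(-20)*9 = 5*9 = 45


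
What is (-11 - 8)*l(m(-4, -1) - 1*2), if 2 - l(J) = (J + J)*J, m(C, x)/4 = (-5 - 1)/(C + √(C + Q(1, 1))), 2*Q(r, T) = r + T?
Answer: 114*(-24*√3 + 77*I)/(8*√3 + 13*I) ≈ 134.21 + 507.58*I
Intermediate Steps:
Q(r, T) = T/2 + r/2 (Q(r, T) = (r + T)/2 = (T + r)/2 = T/2 + r/2)
m(C, x) = -24/(C + √(1 + C)) (m(C, x) = 4*((-5 - 1)/(C + √(C + ((½)*1 + (½)*1)))) = 4*(-6/(C + √(C + (½ + ½)))) = 4*(-6/(C + √(C + 1))) = 4*(-6/(C + √(1 + C))) = -24/(C + √(1 + C)))
l(J) = 2 - 2*J² (l(J) = 2 - (J + J)*J = 2 - 2*J*J = 2 - 2*J²)
(-11 - 8)*l(m(-4, -1) - 1*2) = (-11 - 8)*(2 - 2*(-24/(-4 + √(1 - 4)) - 1*2)²) = -19*(2 - 2*(-24/(-4 + √(-3)) - 2)²) = -19*(2 - 2*(-24/(-4 + I*√3) - 2)²) = -19*(2 - 2*(-2 - 24/(-4 + I*√3))²) = -38 + 38*(-2 - 24/(-4 + I*√3))²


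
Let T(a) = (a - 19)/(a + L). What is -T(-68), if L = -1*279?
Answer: -87/347 ≈ -0.25072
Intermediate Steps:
L = -279
T(a) = (-19 + a)/(-279 + a) (T(a) = (a - 19)/(a - 279) = (-19 + a)/(-279 + a))
-T(-68) = -(-19 - 68)/(-279 - 68) = -(-87)/(-347) = -(-1)*(-87)/347 = -1*87/347 = -87/347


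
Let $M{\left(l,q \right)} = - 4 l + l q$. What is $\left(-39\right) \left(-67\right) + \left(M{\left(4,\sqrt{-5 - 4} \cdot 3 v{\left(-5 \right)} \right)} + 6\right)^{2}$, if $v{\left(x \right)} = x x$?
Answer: $-807287 - 18000 i \approx -8.0729 \cdot 10^{5} - 18000.0 i$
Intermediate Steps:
$v{\left(x \right)} = x^{2}$
$\left(-39\right) \left(-67\right) + \left(M{\left(4,\sqrt{-5 - 4} \cdot 3 v{\left(-5 \right)} \right)} + 6\right)^{2} = \left(-39\right) \left(-67\right) + \left(4 \left(-4 + \sqrt{-5 - 4} \cdot 3 \left(-5\right)^{2}\right) + 6\right)^{2} = 2613 + \left(4 \left(-4 + \sqrt{-9} \cdot 3 \cdot 25\right) + 6\right)^{2} = 2613 + \left(4 \left(-4 + 3 i 3 \cdot 25\right) + 6\right)^{2} = 2613 + \left(4 \left(-4 + 9 i 25\right) + 6\right)^{2} = 2613 + \left(4 \left(-4 + 225 i\right) + 6\right)^{2} = 2613 + \left(\left(-16 + 900 i\right) + 6\right)^{2} = 2613 + \left(-10 + 900 i\right)^{2}$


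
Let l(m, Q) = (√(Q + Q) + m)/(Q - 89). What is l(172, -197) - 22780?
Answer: -3257626/143 - I*√394/286 ≈ -22781.0 - 0.069404*I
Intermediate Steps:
l(m, Q) = (m + √2*√Q)/(-89 + Q) (l(m, Q) = (√(2*Q) + m)/(-89 + Q) = (√2*√Q + m)/(-89 + Q) = (m + √2*√Q)/(-89 + Q))
l(172, -197) - 22780 = (172 + √2*√(-197))/(-89 - 197) - 22780 = (172 + √2*(I*√197))/(-286) - 22780 = -(172 + I*√394)/286 - 22780 = (-86/143 - I*√394/286) - 22780 = -3257626/143 - I*√394/286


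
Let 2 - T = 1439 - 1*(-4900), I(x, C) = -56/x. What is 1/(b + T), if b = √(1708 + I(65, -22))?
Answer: -411905/2610131021 - 2*√1803165/2610131021 ≈ -0.00015884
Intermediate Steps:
b = 2*√1803165/65 (b = √(1708 - 56/65) = √(110964/65) = 2*√1803165/65 ≈ 41.318)
T = -6337 (T = 2 - (1439 - 1*(-4900)) = 2 - (1439 + 4900) = 2 - 1*6339 = 2 - 6339 = -6337)
1/(b + T) = 1/(2*√1803165/65 - 6337) = 1/(-6337 + 2*√1803165/65)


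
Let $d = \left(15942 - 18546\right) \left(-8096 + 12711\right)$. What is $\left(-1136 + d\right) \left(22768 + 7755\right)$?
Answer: $-366843605708$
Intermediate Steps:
$d = -12017460$ ($d = \left(-2604\right) 4615 = -12017460$)
$\left(-1136 + d\right) \left(22768 + 7755\right) = \left(-1136 - 12017460\right) \left(22768 + 7755\right) = \left(-12018596\right) 30523 = -366843605708$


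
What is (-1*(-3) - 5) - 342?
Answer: -344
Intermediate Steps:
(-1*(-3) - 5) - 342 = (3 - 5) - 342 = -2 - 342 = -344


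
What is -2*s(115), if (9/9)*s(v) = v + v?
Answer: -460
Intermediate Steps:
s(v) = 2*v (s(v) = v + v = 2*v)
-2*s(115) = -4*115 = -2*230 = -460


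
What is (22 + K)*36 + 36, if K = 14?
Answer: 1332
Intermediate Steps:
(22 + K)*36 + 36 = (22 + 14)*36 + 36 = 36*36 + 36 = 1296 + 36 = 1332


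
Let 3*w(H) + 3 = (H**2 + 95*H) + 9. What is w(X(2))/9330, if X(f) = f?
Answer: 20/2799 ≈ 0.0071454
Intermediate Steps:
w(H) = 2 + H**2/3 + 95*H/3 (w(H) = -1 + ((H**2 + 95*H) + 9)/3 = -1 + (9 + H**2 + 95*H)/3 = -1 + (3 + H**2/3 + 95*H/3) = 2 + H**2/3 + 95*H/3)
w(X(2))/9330 = (2 + (1/3)*2**2 + (95/3)*2)/9330 = (2 + (1/3)*4 + 190/3)*(1/9330) = (2 + 4/3 + 190/3)*(1/9330) = (200/3)*(1/9330) = 20/2799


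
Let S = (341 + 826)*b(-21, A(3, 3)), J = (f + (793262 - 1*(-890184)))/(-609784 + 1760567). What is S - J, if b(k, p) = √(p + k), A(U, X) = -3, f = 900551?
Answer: -2583997/1150783 + 2334*I*√6 ≈ -2.2454 + 5717.1*I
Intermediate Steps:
b(k, p) = √(k + p)
J = 2583997/1150783 (J = (900551 + (793262 - 1*(-890184)))/(-609784 + 1760567) = (900551 + (793262 + 890184))/1150783 = (900551 + 1683446)*(1/1150783) = 2583997*(1/1150783) = 2583997/1150783 ≈ 2.2454)
S = 2334*I*√6 (S = (341 + 826)*√(-21 - 3) = 1167*√(-24) = 1167*(2*I*√6) = 2334*I*√6 ≈ 5717.1*I)
S - J = 2334*I*√6 - 1*2583997/1150783 = 2334*I*√6 - 2583997/1150783 = -2583997/1150783 + 2334*I*√6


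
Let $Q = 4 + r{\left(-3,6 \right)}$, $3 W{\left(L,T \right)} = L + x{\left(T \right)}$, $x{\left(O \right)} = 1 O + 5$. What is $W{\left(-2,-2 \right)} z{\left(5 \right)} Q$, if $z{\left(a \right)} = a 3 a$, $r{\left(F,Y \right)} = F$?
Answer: $25$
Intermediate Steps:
$x{\left(O \right)} = 5 + O$ ($x{\left(O \right)} = O + 5 = 5 + O$)
$W{\left(L,T \right)} = \frac{5}{3} + \frac{L}{3} + \frac{T}{3}$ ($W{\left(L,T \right)} = \frac{L + \left(5 + T\right)}{3} = \frac{5 + L + T}{3} = \frac{5}{3} + \frac{L}{3} + \frac{T}{3}$)
$z{\left(a \right)} = 3 a^{2}$ ($z{\left(a \right)} = 3 a a = 3 a^{2}$)
$Q = 1$ ($Q = 4 - 3 = 1$)
$W{\left(-2,-2 \right)} z{\left(5 \right)} Q = \left(\frac{5}{3} + \frac{1}{3} \left(-2\right) + \frac{1}{3} \left(-2\right)\right) 3 \cdot 5^{2} \cdot 1 = \left(\frac{5}{3} - \frac{2}{3} - \frac{2}{3}\right) 3 \cdot 25 \cdot 1 = \frac{1}{3} \cdot 75 \cdot 1 = 25 \cdot 1 = 25$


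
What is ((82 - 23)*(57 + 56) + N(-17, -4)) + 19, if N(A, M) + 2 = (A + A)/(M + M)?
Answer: 26753/4 ≈ 6688.3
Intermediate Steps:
N(A, M) = -2 + A/M (N(A, M) = -2 + (A + A)/(M + M) = -2 + (2*A)/((2*M)) = -2 + (2*A)*(1/(2*M)) = -2 + A/M)
((82 - 23)*(57 + 56) + N(-17, -4)) + 19 = ((82 - 23)*(57 + 56) + (-2 - 17/(-4))) + 19 = (59*113 + (-2 - 17*(-¼))) + 19 = (6667 + (-2 + 17/4)) + 19 = (6667 + 9/4) + 19 = 26677/4 + 19 = 26753/4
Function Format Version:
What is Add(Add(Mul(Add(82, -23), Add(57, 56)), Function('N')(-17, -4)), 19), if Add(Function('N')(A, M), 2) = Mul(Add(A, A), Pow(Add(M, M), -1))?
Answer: Rational(26753, 4) ≈ 6688.3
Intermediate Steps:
Function('N')(A, M) = Add(-2, Mul(A, Pow(M, -1))) (Function('N')(A, M) = Add(-2, Mul(Add(A, A), Pow(Add(M, M), -1))) = Add(-2, Mul(Mul(2, A), Pow(Mul(2, M), -1))) = Add(-2, Mul(Mul(2, A), Mul(Rational(1, 2), Pow(M, -1)))) = Add(-2, Mul(A, Pow(M, -1))))
Add(Add(Mul(Add(82, -23), Add(57, 56)), Function('N')(-17, -4)), 19) = Add(Add(Mul(Add(82, -23), Add(57, 56)), Add(-2, Mul(-17, Pow(-4, -1)))), 19) = Add(Add(Mul(59, 113), Add(-2, Mul(-17, Rational(-1, 4)))), 19) = Add(Add(6667, Add(-2, Rational(17, 4))), 19) = Add(Add(6667, Rational(9, 4)), 19) = Add(Rational(26677, 4), 19) = Rational(26753, 4)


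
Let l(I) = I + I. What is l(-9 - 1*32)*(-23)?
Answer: 1886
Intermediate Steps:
l(I) = 2*I
l(-9 - 1*32)*(-23) = (2*(-9 - 1*32))*(-23) = (2*(-9 - 32))*(-23) = (2*(-41))*(-23) = -82*(-23) = 1886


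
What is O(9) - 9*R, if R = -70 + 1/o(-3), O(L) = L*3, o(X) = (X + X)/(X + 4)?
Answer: 1317/2 ≈ 658.50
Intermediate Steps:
o(X) = 2*X/(4 + X) (o(X) = (2*X)/(4 + X) = 2*X/(4 + X))
O(L) = 3*L
R = -421/6 (R = -70 + 1/(2*(-3)/(4 - 3)) = -70 + 1/(2*(-3)/1) = -70 + 1/(2*(-3)*1) = -70 + 1/(-6) = -70 - ⅙ = -421/6 ≈ -70.167)
O(9) - 9*R = 3*9 - 9*(-421/6) = 27 + 1263/2 = 1317/2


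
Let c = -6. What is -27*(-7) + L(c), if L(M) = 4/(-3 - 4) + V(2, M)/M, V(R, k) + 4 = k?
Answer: 3992/21 ≈ 190.10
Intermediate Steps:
V(R, k) = -4 + k
L(M) = -4/7 + (-4 + M)/M (L(M) = 4/(-3 - 4) + (-4 + M)/M = 4/(-7) + (-4 + M)/M = 4*(-⅐) + (-4 + M)/M = -4/7 + (-4 + M)/M)
-27*(-7) + L(c) = -27*(-7) + (3/7 - 4/(-6)) = 189 + (3/7 - 4*(-⅙)) = 189 + (3/7 + ⅔) = 189 + 23/21 = 3992/21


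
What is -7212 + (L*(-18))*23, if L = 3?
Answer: -8454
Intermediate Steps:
-7212 + (L*(-18))*23 = -7212 + (3*(-18))*23 = -7212 - 54*23 = -7212 - 1242 = -8454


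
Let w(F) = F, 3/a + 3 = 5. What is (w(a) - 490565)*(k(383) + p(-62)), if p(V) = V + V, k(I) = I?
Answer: -254111893/2 ≈ -1.2706e+8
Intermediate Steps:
a = 3/2 (a = 3/(-3 + 5) = 3/2 ≈ 1.5000)
p(V) = 2*V
(w(a) - 490565)*(k(383) + p(-62)) = (3/2 - 490565)*(383 + 2*(-62)) = -981127*(383 - 124)/2 = -981127/2*259 = -254111893/2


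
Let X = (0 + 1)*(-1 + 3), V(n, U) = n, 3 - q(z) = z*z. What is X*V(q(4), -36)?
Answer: -26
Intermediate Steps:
q(z) = 3 - z² (q(z) = 3 - z*z = 3 - z²)
X = 2 (X = 1*2 = 2)
X*V(q(4), -36) = 2*(3 - 1*4²) = 2*(3 - 1*16) = 2*(3 - 16) = 2*(-13) = -26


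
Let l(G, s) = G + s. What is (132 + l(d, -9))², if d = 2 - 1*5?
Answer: 14400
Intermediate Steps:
d = -3 (d = 2 - 5 = -3)
(132 + l(d, -9))² = (132 + (-3 - 9))² = (132 - 12)² = 120² = 14400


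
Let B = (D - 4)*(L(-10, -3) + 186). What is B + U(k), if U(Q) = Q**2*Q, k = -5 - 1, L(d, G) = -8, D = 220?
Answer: 38232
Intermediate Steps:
k = -6
B = 38448 (B = (220 - 4)*(-8 + 186) = 216*178 = 38448)
U(Q) = Q**3
B + U(k) = 38448 + (-6)**3 = 38448 - 216 = 38232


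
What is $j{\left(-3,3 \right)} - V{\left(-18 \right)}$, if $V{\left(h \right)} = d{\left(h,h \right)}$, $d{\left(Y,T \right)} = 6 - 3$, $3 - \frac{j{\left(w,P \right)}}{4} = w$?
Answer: $21$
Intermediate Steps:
$j{\left(w,P \right)} = 12 - 4 w$
$d{\left(Y,T \right)} = 3$
$V{\left(h \right)} = 3$
$j{\left(-3,3 \right)} - V{\left(-18 \right)} = \left(12 - -12\right) - 3 = \left(12 + 12\right) - 3 = 24 - 3 = 21$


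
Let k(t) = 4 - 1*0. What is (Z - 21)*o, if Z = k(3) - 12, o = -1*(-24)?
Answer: -696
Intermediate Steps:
k(t) = 4 (k(t) = 4 + 0 = 4)
o = 24
Z = -8 (Z = 4 - 12 = -8)
(Z - 21)*o = (-8 - 21)*24 = -29*24 = -696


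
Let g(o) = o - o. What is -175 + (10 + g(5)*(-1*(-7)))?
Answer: -165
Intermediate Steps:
g(o) = 0
-175 + (10 + g(5)*(-1*(-7))) = -175 + (10 + 0*(-1*(-7))) = -175 + (10 + 0*7) = -175 + (10 + 0) = -175 + 10 = -165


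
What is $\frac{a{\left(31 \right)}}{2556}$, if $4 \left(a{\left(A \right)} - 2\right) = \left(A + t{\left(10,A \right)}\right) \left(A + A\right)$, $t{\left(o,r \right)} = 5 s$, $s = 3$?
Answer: $\frac{715}{2556} \approx 0.27973$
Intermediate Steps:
$t{\left(o,r \right)} = 15$ ($t{\left(o,r \right)} = 5 \cdot 3 = 15$)
$a{\left(A \right)} = 2 + \frac{A \left(15 + A\right)}{2}$ ($a{\left(A \right)} = 2 + \frac{\left(A + 15\right) \left(A + A\right)}{4} = 2 + \frac{\left(15 + A\right) 2 A}{4} = 2 + \frac{2 A \left(15 + A\right)}{4} = 2 + \frac{A \left(15 + A\right)}{2}$)
$\frac{a{\left(31 \right)}}{2556} = \frac{2 + \frac{31^{2}}{2} + \frac{15}{2} \cdot 31}{2556} = \left(2 + \frac{1}{2} \cdot 961 + \frac{465}{2}\right) \frac{1}{2556} = \left(2 + \frac{961}{2} + \frac{465}{2}\right) \frac{1}{2556} = 715 \cdot \frac{1}{2556} = \frac{715}{2556}$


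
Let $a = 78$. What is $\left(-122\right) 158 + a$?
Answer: $-19198$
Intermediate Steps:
$\left(-122\right) 158 + a = \left(-122\right) 158 + 78 = -19276 + 78 = -19198$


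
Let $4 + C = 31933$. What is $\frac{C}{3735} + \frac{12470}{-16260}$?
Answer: $\frac{5251001}{674790} \approx 7.7817$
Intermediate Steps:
$C = 31929$ ($C = -4 + 31933 = 31929$)
$\frac{C}{3735} + \frac{12470}{-16260} = \frac{31929}{3735} + \frac{12470}{-16260} = 31929 \cdot \frac{1}{3735} + 12470 \left(- \frac{1}{16260}\right) = \frac{10643}{1245} - \frac{1247}{1626} = \frac{5251001}{674790}$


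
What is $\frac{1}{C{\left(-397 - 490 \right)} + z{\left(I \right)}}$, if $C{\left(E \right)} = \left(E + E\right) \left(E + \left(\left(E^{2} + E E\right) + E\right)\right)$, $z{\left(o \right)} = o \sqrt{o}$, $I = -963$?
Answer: $\frac{i}{- 2788309336 i + 2889 \sqrt{107}} \approx -3.5864 \cdot 10^{-10} + 3.8438 \cdot 10^{-15} i$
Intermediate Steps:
$z{\left(o \right)} = o^{\frac{3}{2}}$
$C{\left(E \right)} = 2 E \left(2 E + 2 E^{2}\right)$ ($C{\left(E \right)} = 2 E \left(E + \left(\left(E^{2} + E^{2}\right) + E\right)\right) = 2 E \left(E + \left(2 E^{2} + E\right)\right) = 2 E \left(E + \left(E + 2 E^{2}\right)\right) = 2 E \left(2 E + 2 E^{2}\right)$)
$\frac{1}{C{\left(-397 - 490 \right)} + z{\left(I \right)}} = \frac{1}{4 \left(-397 - 490\right)^{2} \left(1 - 887\right) + \left(-963\right)^{\frac{3}{2}}} = \frac{1}{4 \left(-887\right)^{2} \left(1 - 887\right) - 2889 i \sqrt{107}} = \frac{1}{4 \cdot 786769 \left(-886\right) - 2889 i \sqrt{107}} = \frac{1}{-2788309336 - 2889 i \sqrt{107}}$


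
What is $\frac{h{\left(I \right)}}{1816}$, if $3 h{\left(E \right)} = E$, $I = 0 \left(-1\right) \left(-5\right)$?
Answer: $0$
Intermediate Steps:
$I = 0$ ($I = 0 \left(-5\right) = 0$)
$h{\left(E \right)} = \frac{E}{3}$
$\frac{h{\left(I \right)}}{1816} = \frac{\frac{1}{3} \cdot 0}{1816} = 0 \cdot \frac{1}{1816} = 0$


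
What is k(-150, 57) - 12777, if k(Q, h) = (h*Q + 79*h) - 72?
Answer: -16896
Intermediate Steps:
k(Q, h) = -72 + 79*h + Q*h (k(Q, h) = (Q*h + 79*h) - 72 = (79*h + Q*h) - 72 = -72 + 79*h + Q*h)
k(-150, 57) - 12777 = (-72 + 79*57 - 150*57) - 12777 = (-72 + 4503 - 8550) - 12777 = -4119 - 12777 = -16896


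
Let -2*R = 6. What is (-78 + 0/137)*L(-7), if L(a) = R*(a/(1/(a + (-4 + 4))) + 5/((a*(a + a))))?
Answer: 562419/49 ≈ 11478.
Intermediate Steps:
R = -3 (R = -½*6 = -3)
L(a) = -3*a² - 15/(2*a²) (L(a) = -3*(a/(1/(a + (-4 + 4))) + 5/((a*(a + a)))) = -3*(a/(1/(a + 0)) + 5/((a*(2*a)))) = -3*(a/(1/a) + 5/((2*a²))) = -3*(a*a + 5*(1/(2*a²))) = -3*(a² + 5/(2*a²)) = -3*a² - 15/(2*a²))
(-78 + 0/137)*L(-7) = (-78 + 0/137)*((3/2)*(-5 - 2*(-7)⁴)/(-7)²) = (-78 + 0*(1/137))*((3/2)*(1/49)*(-5 - 2*2401)) = (-78 + 0)*((3/2)*(1/49)*(-5 - 4802)) = -117*(-4807)/49 = -78*(-14421/98) = 562419/49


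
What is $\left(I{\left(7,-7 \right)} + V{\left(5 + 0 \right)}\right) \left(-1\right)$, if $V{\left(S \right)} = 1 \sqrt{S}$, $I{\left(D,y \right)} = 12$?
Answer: $-12 - \sqrt{5} \approx -14.236$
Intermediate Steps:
$V{\left(S \right)} = \sqrt{S}$
$\left(I{\left(7,-7 \right)} + V{\left(5 + 0 \right)}\right) \left(-1\right) = \left(12 + \sqrt{5 + 0}\right) \left(-1\right) = \left(12 + \sqrt{5}\right) \left(-1\right) = -12 - \sqrt{5}$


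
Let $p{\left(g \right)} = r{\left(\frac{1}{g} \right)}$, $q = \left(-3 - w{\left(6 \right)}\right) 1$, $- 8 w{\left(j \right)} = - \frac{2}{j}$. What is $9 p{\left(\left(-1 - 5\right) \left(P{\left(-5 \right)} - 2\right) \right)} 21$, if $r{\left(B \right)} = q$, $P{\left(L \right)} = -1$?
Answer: $- \frac{4599}{8} \approx -574.88$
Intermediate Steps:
$w{\left(j \right)} = \frac{1}{4 j}$ ($w{\left(j \right)} = - \frac{\left(-2\right) \frac{1}{j}}{8} = \frac{1}{4 j}$)
$q = - \frac{73}{24}$ ($q = \left(-3 - \frac{1}{4 \cdot 6}\right) 1 = \left(-3 - \frac{1}{4} \cdot \frac{1}{6}\right) 1 = \left(-3 - \frac{1}{24}\right) 1 = \left(- \frac{73}{24}\right) 1 = - \frac{73}{24} \approx -3.0417$)
$r{\left(B \right)} = - \frac{73}{24}$
$p{\left(g \right)} = - \frac{73}{24}$
$9 p{\left(\left(-1 - 5\right) \left(P{\left(-5 \right)} - 2\right) \right)} 21 = 9 \left(- \frac{73}{24}\right) 21 = \left(- \frac{219}{8}\right) 21 = - \frac{4599}{8}$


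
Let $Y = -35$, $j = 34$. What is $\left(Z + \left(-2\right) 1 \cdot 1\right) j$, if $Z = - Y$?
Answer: $1122$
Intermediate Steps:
$Z = 35$ ($Z = \left(-1\right) \left(-35\right) = 35$)
$\left(Z + \left(-2\right) 1 \cdot 1\right) j = \left(35 + \left(-2\right) 1 \cdot 1\right) 34 = \left(35 - 2\right) 34 = 33 \cdot 34 = 1122$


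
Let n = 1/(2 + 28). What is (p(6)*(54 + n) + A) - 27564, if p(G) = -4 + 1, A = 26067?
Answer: -16591/10 ≈ -1659.1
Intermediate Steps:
p(G) = -3
n = 1/30 ≈ 0.033333
(p(6)*(54 + n) + A) - 27564 = (-3*(54 + 1/30) + 26067) - 27564 = (-3*1621/30 + 26067) - 27564 = (-1621/10 + 26067) - 27564 = 259049/10 - 27564 = -16591/10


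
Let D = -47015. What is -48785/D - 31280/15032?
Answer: -18432327/17668237 ≈ -1.0432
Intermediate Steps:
-48785/D - 31280/15032 = -48785/(-47015) - 31280/15032 = -48785*(-1/47015) - 31280*1/15032 = 9757/9403 - 3910/1879 = -18432327/17668237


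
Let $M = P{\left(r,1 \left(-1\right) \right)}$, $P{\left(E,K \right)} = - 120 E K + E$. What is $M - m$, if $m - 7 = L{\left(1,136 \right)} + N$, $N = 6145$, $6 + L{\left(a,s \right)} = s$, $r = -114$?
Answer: $-20076$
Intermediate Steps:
$L{\left(a,s \right)} = -6 + s$
$P{\left(E,K \right)} = E - 120 E K$ ($P{\left(E,K \right)} = - 120 E K + E = E - 120 E K$)
$M = -13794$ ($M = - 114 \left(1 - 120 \cdot 1 \left(-1\right)\right) = - 114 \left(1 - -120\right) = - 114 \left(1 + 120\right) = \left(-114\right) 121 = -13794$)
$m = 6282$ ($m = 7 + \left(\left(-6 + 136\right) + 6145\right) = 7 + \left(130 + 6145\right) = 7 + 6275 = 6282$)
$M - m = -13794 - 6282 = -20076$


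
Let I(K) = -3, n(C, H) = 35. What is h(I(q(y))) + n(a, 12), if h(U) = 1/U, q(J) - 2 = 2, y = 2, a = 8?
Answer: 104/3 ≈ 34.667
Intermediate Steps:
q(J) = 4 (q(J) = 2 + 2 = 4)
h(I(q(y))) + n(a, 12) = 1/(-3) + 35 = -1/3 + 35 = 104/3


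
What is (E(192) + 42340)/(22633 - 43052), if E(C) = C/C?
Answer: -42341/20419 ≈ -2.0736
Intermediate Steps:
E(C) = 1
(E(192) + 42340)/(22633 - 43052) = (1 + 42340)/(22633 - 43052) = 42341/(-20419) = 42341*(-1/20419) = -42341/20419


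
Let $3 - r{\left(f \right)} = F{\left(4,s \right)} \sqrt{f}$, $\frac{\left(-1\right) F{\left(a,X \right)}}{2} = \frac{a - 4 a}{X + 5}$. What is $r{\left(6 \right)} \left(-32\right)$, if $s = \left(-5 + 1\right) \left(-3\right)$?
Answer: $-96 + \frac{768 \sqrt{6}}{17} \approx 14.659$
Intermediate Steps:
$s = 12$ ($s = \left(-4\right) \left(-3\right) = 12$)
$F{\left(a,X \right)} = \frac{6 a}{5 + X}$ ($F{\left(a,X \right)} = - 2 \frac{a - 4 a}{X + 5} = - 2 \frac{\left(-3\right) a}{5 + X} = - 2 \left(- \frac{3 a}{5 + X}\right) = \frac{6 a}{5 + X}$)
$r{\left(f \right)} = 3 - \frac{24 \sqrt{f}}{17}$ ($r{\left(f \right)} = 3 - 6 \cdot 4 \frac{1}{5 + 12} \sqrt{f} = 3 - 6 \cdot 4 \cdot \frac{1}{17} \sqrt{f} = 3 - \frac{24 \sqrt{f}}{17}$)
$r{\left(6 \right)} \left(-32\right) = \left(3 - \frac{24 \sqrt{6}}{17}\right) \left(-32\right) = -96 + \frac{768 \sqrt{6}}{17}$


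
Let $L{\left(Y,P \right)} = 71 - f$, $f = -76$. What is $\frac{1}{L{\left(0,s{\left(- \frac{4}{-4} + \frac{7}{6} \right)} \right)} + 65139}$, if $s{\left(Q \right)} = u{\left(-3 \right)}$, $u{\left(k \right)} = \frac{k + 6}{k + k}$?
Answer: $\frac{1}{65286} \approx 1.5317 \cdot 10^{-5}$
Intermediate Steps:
$u{\left(k \right)} = \frac{6 + k}{2 k}$
$s{\left(Q \right)} = - \frac{1}{2}$ ($s{\left(Q \right)} = \frac{6 - 3}{2 \left(-3\right)} = \frac{1}{2} \left(- \frac{1}{3}\right) 3 = - \frac{1}{2}$)
$L{\left(Y,P \right)} = 147$ ($L{\left(Y,P \right)} = 71 - -76 = 71 + 76 = 147$)
$\frac{1}{L{\left(0,s{\left(- \frac{4}{-4} + \frac{7}{6} \right)} \right)} + 65139} = \frac{1}{147 + 65139} = \frac{1}{65286}$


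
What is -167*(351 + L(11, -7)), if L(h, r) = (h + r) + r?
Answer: -58116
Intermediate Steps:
L(h, r) = h + 2*r
-167*(351 + L(11, -7)) = -167*(351 + (11 + 2*(-7))) = -167*(351 + (11 - 14)) = -167*(351 - 3) = -167*348 = -58116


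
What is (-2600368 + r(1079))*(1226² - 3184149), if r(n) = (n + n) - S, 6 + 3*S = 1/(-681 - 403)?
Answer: 14204011833801295/3252 ≈ 4.3678e+12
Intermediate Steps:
S = -6505/3252 (S = -2 + 1/(3*(-681 - 403)) = -2 + (⅓)/(-1084) = -2 + (⅓)*(-1/1084) = -2 - 1/3252 = -6505/3252 ≈ -2.0003)
r(n) = 6505/3252 + 2*n (r(n) = (n + n) - 1*(-6505/3252) = 2*n + 6505/3252 = 6505/3252 + 2*n)
(-2600368 + r(1079))*(1226² - 3184149) = (-2600368 + (6505/3252 + 2*1079))*(1226² - 3184149) = (-2600368 + (6505/3252 + 2158))*(1503076 - 3184149) = (-2600368 + 7024321/3252)*(-1681073) = -8449372415/3252*(-1681073) = 14204011833801295/3252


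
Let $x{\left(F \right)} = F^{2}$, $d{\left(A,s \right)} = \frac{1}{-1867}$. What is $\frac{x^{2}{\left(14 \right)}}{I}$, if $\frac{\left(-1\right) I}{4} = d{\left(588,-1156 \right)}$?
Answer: $17930668$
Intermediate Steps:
$d{\left(A,s \right)} = - \frac{1}{1867}$
$I = \frac{4}{1867}$ ($I = \left(-4\right) \left(- \frac{1}{1867}\right) = \frac{4}{1867} \approx 0.0021425$)
$\frac{x^{2}{\left(14 \right)}}{I} = \frac{\left(14^{2}\right)^{2}}{\frac{4}{1867}} = 196^{2} \cdot \frac{1867}{4} = 38416 \cdot \frac{1867}{4} = 17930668$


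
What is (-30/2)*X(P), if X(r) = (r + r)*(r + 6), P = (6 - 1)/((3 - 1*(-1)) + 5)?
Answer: -2950/27 ≈ -109.26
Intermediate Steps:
P = 5/9 (P = 5/((3 + 1) + 5) = 5/(4 + 5) = 5/9 ≈ 0.55556)
X(r) = 2*r*(6 + r) (X(r) = (2*r)*(6 + r) = 2*r*(6 + r))
(-30/2)*X(P) = (-30/2)*(2*(5/9)*(6 + 5/9)) = (-30*½)*(2*(5/9)*(59/9)) = -15*590/81 = -2950/27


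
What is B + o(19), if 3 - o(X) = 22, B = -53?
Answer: -72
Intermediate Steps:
o(X) = -19 (o(X) = 3 - 1*22 = 3 - 22 = -19)
B + o(19) = -53 - 19 = -72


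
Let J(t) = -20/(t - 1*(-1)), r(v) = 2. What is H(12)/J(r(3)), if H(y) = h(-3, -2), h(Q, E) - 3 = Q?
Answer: 0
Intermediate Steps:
h(Q, E) = 3 + Q
J(t) = -20/(1 + t) (J(t) = -20/(t + 1) = -20/(1 + t))
H(y) = 0 (H(y) = 3 - 3 = 0)
H(12)/J(r(3)) = 0/((-20/(1 + 2))) = 0/((-20/3)) = 0/((-20*⅓)) = 0/(-20/3) = 0*(-3/20) = 0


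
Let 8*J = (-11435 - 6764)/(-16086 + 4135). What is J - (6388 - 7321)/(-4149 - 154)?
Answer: -10891967/411401224 ≈ -0.026475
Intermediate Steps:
J = 18199/95608 (J = ((-11435 - 6764)/(-16086 + 4135))/8 = (-18199/(-11951))/8 = (-18199*(-1/11951))/8 = (⅛)*(18199/11951) = 18199/95608 ≈ 0.19035)
J - (6388 - 7321)/(-4149 - 154) = 18199/95608 - (6388 - 7321)/(-4149 - 154) = 18199/95608 - (-933)/(-4303) = 18199/95608 - (-933)*(-1)/4303 = 18199/95608 - 1*933/4303 = 18199/95608 - 933/4303 = -10891967/411401224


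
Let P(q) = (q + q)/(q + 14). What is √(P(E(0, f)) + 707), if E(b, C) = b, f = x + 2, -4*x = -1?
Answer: √707 ≈ 26.589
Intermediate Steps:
x = ¼ (x = -¼*(-1) = ¼ ≈ 0.25000)
f = 9/4 (f = ¼ + 2 = 9/4 ≈ 2.2500)
P(q) = 2*q/(14 + q) (P(q) = (2*q)/(14 + q) = 2*q/(14 + q))
√(P(E(0, f)) + 707) = √(2*0/(14 + 0) + 707) = √(2*0/14 + 707) = √(2*0*(1/14) + 707) = √(0 + 707) = √707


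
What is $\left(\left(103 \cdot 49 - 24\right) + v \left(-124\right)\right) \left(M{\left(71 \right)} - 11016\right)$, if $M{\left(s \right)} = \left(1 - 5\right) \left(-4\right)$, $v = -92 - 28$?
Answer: $-218933000$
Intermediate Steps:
$v = -120$ ($v = -92 - 28 = -120$)
$M{\left(s \right)} = 16$ ($M{\left(s \right)} = \left(-4\right) \left(-4\right) = 16$)
$\left(\left(103 \cdot 49 - 24\right) + v \left(-124\right)\right) \left(M{\left(71 \right)} - 11016\right) = \left(\left(103 \cdot 49 - 24\right) - -14880\right) \left(16 - 11016\right) = \left(\left(5047 - 24\right) + 14880\right) \left(-11000\right) = \left(5023 + 14880\right) \left(-11000\right) = 19903 \left(-11000\right) = -218933000$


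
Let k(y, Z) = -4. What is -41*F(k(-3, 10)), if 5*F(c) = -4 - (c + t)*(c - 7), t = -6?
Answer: 4674/5 ≈ 934.80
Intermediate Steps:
F(c) = -⅘ - (-7 + c)*(-6 + c)/5 (F(c) = (-4 - (c - 6)*(c - 7))/5 = (-4 - (-6 + c)*(-7 + c))/5 = (-4 - (-7 + c)*(-6 + c))/5 = -⅘ - (-7 + c)*(-6 + c)/5)
-41*F(k(-3, 10)) = -41*(-46/5 - ⅕*(-4)² + (13/5)*(-4)) = -41*(-46/5 - ⅕*16 - 52/5) = -41*(-46/5 - 16/5 - 52/5) = -41*(-114/5) = 4674/5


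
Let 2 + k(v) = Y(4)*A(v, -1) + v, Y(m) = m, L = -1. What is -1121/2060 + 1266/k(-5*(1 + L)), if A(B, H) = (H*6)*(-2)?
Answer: 1278197/47380 ≈ 26.978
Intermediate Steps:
A(B, H) = -12*H (A(B, H) = (6*H)*(-2) = -12*H)
k(v) = 46 + v (k(v) = -2 + (4*(-12*(-1)) + v) = -2 + (4*12 + v) = -2 + (48 + v) = 46 + v)
-1121/2060 + 1266/k(-5*(1 + L)) = -1121/2060 + 1266/(46 - 5*(1 - 1)) = -1121*1/2060 + 1266/(46 - 5*0) = -1121/2060 + 1266/(46 + 0) = -1121/2060 + 1266/46 = -1121/2060 + 1266*(1/46) = -1121/2060 + 633/23 = 1278197/47380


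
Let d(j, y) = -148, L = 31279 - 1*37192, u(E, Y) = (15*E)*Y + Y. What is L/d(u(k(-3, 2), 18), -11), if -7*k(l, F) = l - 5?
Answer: 5913/148 ≈ 39.953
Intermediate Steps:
k(l, F) = 5/7 - l/7 (k(l, F) = -(l - 5)/7 = -(-5 + l)/7 = 5/7 - l/7)
u(E, Y) = Y + 15*E*Y (u(E, Y) = 15*E*Y + Y = Y + 15*E*Y)
L = -5913 (L = 31279 - 37192 = -5913)
L/d(u(k(-3, 2), 18), -11) = -5913/(-148) = -5913*(-1/148) = 5913/148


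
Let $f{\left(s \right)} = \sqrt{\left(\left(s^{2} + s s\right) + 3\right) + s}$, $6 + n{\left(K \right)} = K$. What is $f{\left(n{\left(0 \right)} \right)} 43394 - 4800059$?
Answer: $-4800059 + 43394 \sqrt{69} \approx -4.4396 \cdot 10^{6}$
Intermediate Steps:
$n{\left(K \right)} = -6 + K$
$f{\left(s \right)} = \sqrt{3 + s + 2 s^{2}}$ ($f{\left(s \right)} = \sqrt{\left(\left(s^{2} + s^{2}\right) + 3\right) + s} = \sqrt{\left(2 s^{2} + 3\right) + s} = \sqrt{\left(3 + 2 s^{2}\right) + s} = \sqrt{3 + s + 2 s^{2}}$)
$f{\left(n{\left(0 \right)} \right)} 43394 - 4800059 = \sqrt{3 + \left(-6 + 0\right) + 2 \left(-6 + 0\right)^{2}} \cdot 43394 - 4800059 = \sqrt{3 - 6 + 2 \left(-6\right)^{2}} \cdot 43394 - 4800059 = \sqrt{3 - 6 + 2 \cdot 36} \cdot 43394 - 4800059 = \sqrt{3 - 6 + 72} \cdot 43394 - 4800059 = \sqrt{69} \cdot 43394 - 4800059 = 43394 \sqrt{69} - 4800059 = -4800059 + 43394 \sqrt{69}$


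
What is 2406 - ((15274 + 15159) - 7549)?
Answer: -20478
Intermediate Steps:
2406 - ((15274 + 15159) - 7549) = 2406 - (30433 - 7549) = 2406 - 1*22884 = 2406 - 22884 = -20478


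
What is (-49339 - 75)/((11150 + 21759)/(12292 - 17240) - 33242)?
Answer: 244500472/164514325 ≈ 1.4862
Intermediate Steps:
(-49339 - 75)/((11150 + 21759)/(12292 - 17240) - 33242) = -49414/(32909/(-4948) - 33242) = -49414/(32909*(-1/4948) - 33242) = -49414/(-32909/4948 - 33242) = -49414/(-164514325/4948) = -49414*(-4948/164514325) = 244500472/164514325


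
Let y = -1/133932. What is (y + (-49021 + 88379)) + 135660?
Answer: 23440510775/133932 ≈ 1.7502e+5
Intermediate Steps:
y = -1/133932 (y = -1*1/133932 = -1/133932 ≈ -7.4665e-6)
(y + (-49021 + 88379)) + 135660 = (-1/133932 + (-49021 + 88379)) + 135660 = (-1/133932 + 39358) + 135660 = 5271295655/133932 + 135660 = 23440510775/133932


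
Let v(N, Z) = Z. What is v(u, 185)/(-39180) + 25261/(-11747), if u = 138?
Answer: -198379835/92049492 ≈ -2.1551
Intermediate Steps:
v(u, 185)/(-39180) + 25261/(-11747) = 185/(-39180) + 25261/(-11747) = 185*(-1/39180) + 25261*(-1/11747) = -37/7836 - 25261/11747 = -198379835/92049492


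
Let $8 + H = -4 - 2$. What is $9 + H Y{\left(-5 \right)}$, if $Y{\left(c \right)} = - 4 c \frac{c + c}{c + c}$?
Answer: $-271$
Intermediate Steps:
$H = -14$ ($H = -8 - 6 = -14$)
$Y{\left(c \right)} = - 4 c$ ($Y{\left(c \right)} = - 4 c \frac{2 c}{2 c} = - 4 c 2 c \frac{1}{2 c} = - 4 c 1 = - 4 c$)
$9 + H Y{\left(-5 \right)} = 9 - 14 \left(\left(-4\right) \left(-5\right)\right) = 9 - 280 = -271$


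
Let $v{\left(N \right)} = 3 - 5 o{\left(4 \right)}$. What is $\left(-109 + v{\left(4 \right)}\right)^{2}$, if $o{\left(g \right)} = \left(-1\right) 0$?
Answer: $11236$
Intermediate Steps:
$o{\left(g \right)} = 0$
$v{\left(N \right)} = 3$ ($v{\left(N \right)} = 3 - 0 = 3 + 0 = 3$)
$\left(-109 + v{\left(4 \right)}\right)^{2} = \left(-109 + 3\right)^{2} = \left(-106\right)^{2} = 11236$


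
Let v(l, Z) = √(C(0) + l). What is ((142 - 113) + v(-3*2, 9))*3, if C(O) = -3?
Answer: 87 + 9*I ≈ 87.0 + 9.0*I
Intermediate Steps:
v(l, Z) = √(-3 + l)
((142 - 113) + v(-3*2, 9))*3 = ((142 - 113) + √(-3 - 3*2))*3 = (29 + √(-3 - 6))*3 = (29 + √(-9))*3 = (29 + 3*I)*3 = 87 + 9*I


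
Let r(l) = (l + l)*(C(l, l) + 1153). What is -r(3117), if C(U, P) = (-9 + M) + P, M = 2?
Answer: -26575542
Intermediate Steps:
C(U, P) = -7 + P (C(U, P) = (-9 + 2) + P = -7 + P)
r(l) = 2*l*(1146 + l) (r(l) = (l + l)*((-7 + l) + 1153) = (2*l)*(1146 + l) = 2*l*(1146 + l))
-r(3117) = -2*3117*(1146 + 3117) = -2*3117*4263 = -1*26575542 = -26575542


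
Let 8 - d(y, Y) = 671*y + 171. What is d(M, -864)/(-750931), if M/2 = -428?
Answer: -574213/750931 ≈ -0.76467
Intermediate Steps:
M = -856 (M = 2*(-428) = -856)
d(y, Y) = -163 - 671*y (d(y, Y) = 8 - (671*y + 171) = 8 - (171 + 671*y) = 8 + (-171 - 671*y) = -163 - 671*y)
d(M, -864)/(-750931) = (-163 - 671*(-856))/(-750931) = (-163 + 574376)*(-1/750931) = 574213*(-1/750931) = -574213/750931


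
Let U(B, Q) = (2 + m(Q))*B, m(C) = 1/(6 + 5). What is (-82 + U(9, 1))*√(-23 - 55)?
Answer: -695*I*√78/11 ≈ -558.01*I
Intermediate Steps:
m(C) = 1/11
U(B, Q) = 23*B/11 (U(B, Q) = (2 + 1/11)*B = 23*B/11)
(-82 + U(9, 1))*√(-23 - 55) = (-82 + (23/11)*9)*√(-23 - 55) = (-82 + 207/11)*√(-78) = -695*I*√78/11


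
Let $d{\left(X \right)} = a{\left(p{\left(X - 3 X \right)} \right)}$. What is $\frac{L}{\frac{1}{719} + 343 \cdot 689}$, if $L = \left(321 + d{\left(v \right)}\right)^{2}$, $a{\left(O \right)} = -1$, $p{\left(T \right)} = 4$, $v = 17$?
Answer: $\frac{36812800}{84959557} \approx 0.4333$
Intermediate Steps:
$d{\left(X \right)} = -1$
$L = 102400$ ($L = \left(321 - 1\right)^{2} = 320^{2} = 102400$)
$\frac{L}{\frac{1}{719} + 343 \cdot 689} = \frac{102400}{\frac{1}{719} + 343 \cdot 689} = \frac{102400}{\frac{1}{719} + 236327} = \frac{102400}{\frac{169919114}{719}} = 102400 \cdot \frac{719}{169919114} = \frac{36812800}{84959557}$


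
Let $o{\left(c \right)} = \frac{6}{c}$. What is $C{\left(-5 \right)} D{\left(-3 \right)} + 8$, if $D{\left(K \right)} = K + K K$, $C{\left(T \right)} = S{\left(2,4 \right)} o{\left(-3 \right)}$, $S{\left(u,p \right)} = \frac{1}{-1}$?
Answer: $20$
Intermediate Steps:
$S{\left(u,p \right)} = -1$
$C{\left(T \right)} = 2$ ($C{\left(T \right)} = - \frac{6}{-3} = - \frac{6 \left(-1\right)}{3} = \left(-1\right) \left(-2\right) = 2$)
$D{\left(K \right)} = K + K^{2}$
$C{\left(-5 \right)} D{\left(-3 \right)} + 8 = 2 \left(- 3 \left(1 - 3\right)\right) + 8 = 2 \left(\left(-3\right) \left(-2\right)\right) + 8 = 2 \cdot 6 + 8 = 12 + 8 = 20$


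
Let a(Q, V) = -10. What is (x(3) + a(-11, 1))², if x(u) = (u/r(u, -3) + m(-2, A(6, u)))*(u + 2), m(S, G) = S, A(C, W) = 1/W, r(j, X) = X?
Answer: 625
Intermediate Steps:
x(u) = (-2 - u/3)*(2 + u) (x(u) = (u/(-3) - 2)*(u + 2) = (u*(-⅓) - 2)*(2 + u) = (-u/3 - 2)*(2 + u) = (-2 - u/3)*(2 + u))
(x(3) + a(-11, 1))² = ((-4 - 8/3*3 - ⅓*3²) - 10)² = ((-4 - 8 - ⅓*9) - 10)² = ((-4 - 8 - 3) - 10)² = (-15 - 10)² = (-25)² = 625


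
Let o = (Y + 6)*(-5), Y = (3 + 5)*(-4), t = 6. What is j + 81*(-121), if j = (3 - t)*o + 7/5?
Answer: -50948/5 ≈ -10190.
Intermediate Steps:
Y = -32 (Y = 8*(-4) = -32)
o = 130 (o = (-32 + 6)*(-5) = -26*(-5) = 130)
j = -1943/5 (j = (3 - 1*6)*130 + 7/5 = (3 - 6)*130 + 7*(⅕) = -3*130 + 7/5 = -390 + 7/5 = -1943/5 ≈ -388.60)
j + 81*(-121) = -1943/5 + 81*(-121) = -1943/5 - 9801 = -50948/5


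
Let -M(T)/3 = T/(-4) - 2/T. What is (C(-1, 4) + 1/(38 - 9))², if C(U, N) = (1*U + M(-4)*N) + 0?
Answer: 302500/841 ≈ 359.69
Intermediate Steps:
M(T) = 6/T + 3*T/4 (M(T) = -3*(T/(-4) - 2/T) = -3*(T*(-¼) - 2/T) = -3*(-T/4 - 2/T) = -3*(-2/T - T/4) = 6/T + 3*T/4)
C(U, N) = U - 9*N/2 (C(U, N) = (1*U + (6/(-4) + (¾)*(-4))*N) + 0 = (U + (6*(-¼) - 3)*N) + 0 = (U + (-3/2 - 3)*N) + 0 = (U - 9*N/2) + 0 = U - 9*N/2)
(C(-1, 4) + 1/(38 - 9))² = ((-1 - 9/2*4) + 1/(38 - 9))² = ((-1 - 18) + 1/29)² = (-19 + 1/29)² = (-550/29)² = 302500/841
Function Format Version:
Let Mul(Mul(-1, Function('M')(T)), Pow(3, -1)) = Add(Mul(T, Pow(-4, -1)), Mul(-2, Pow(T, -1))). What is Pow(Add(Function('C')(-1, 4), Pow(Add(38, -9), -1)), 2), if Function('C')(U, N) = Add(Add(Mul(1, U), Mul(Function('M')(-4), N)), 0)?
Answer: Rational(302500, 841) ≈ 359.69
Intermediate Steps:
Function('M')(T) = Add(Mul(6, Pow(T, -1)), Mul(Rational(3, 4), T)) (Function('M')(T) = Mul(-3, Add(Mul(T, Pow(-4, -1)), Mul(-2, Pow(T, -1)))) = Mul(-3, Add(Mul(T, Rational(-1, 4)), Mul(-2, Pow(T, -1)))) = Mul(-3, Add(Mul(Rational(-1, 4), T), Mul(-2, Pow(T, -1)))) = Mul(-3, Add(Mul(-2, Pow(T, -1)), Mul(Rational(-1, 4), T))) = Add(Mul(6, Pow(T, -1)), Mul(Rational(3, 4), T)))
Function('C')(U, N) = Add(U, Mul(Rational(-9, 2), N)) (Function('C')(U, N) = Add(Add(Mul(1, U), Mul(Add(Mul(6, Pow(-4, -1)), Mul(Rational(3, 4), -4)), N)), 0) = Add(Add(U, Mul(Add(Mul(6, Rational(-1, 4)), -3), N)), 0) = Add(Add(U, Mul(Add(Rational(-3, 2), -3), N)), 0) = Add(Add(U, Mul(Rational(-9, 2), N)), 0) = Add(U, Mul(Rational(-9, 2), N)))
Pow(Add(Function('C')(-1, 4), Pow(Add(38, -9), -1)), 2) = Pow(Add(Add(-1, Mul(Rational(-9, 2), 4)), Pow(Add(38, -9), -1)), 2) = Pow(Add(Add(-1, -18), Pow(29, -1)), 2) = Pow(Add(-19, Rational(1, 29)), 2) = Pow(Rational(-550, 29), 2) = Rational(302500, 841)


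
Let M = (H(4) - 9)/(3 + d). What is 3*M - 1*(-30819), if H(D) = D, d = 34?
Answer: 1140288/37 ≈ 30819.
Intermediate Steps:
M = -5/37 (M = (4 - 9)/(3 + 34) = -5/37 ≈ -0.13514)
3*M - 1*(-30819) = 3*(-5/37) - 1*(-30819) = -15/37 + 30819 = 1140288/37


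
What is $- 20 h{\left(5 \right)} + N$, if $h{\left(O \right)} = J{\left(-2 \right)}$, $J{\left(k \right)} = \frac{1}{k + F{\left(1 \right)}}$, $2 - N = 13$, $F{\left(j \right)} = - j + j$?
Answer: $-1$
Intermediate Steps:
$F{\left(j \right)} = 0$
$N = -11$ ($N = 2 - 13 = -11$)
$J{\left(k \right)} = \frac{1}{k}$ ($J{\left(k \right)} = \frac{1}{k + 0} = \frac{1}{k}$)
$h{\left(O \right)} = - \frac{1}{2}$ ($h{\left(O \right)} = \frac{1}{-2} = - \frac{1}{2}$)
$- 20 h{\left(5 \right)} + N = \left(-20\right) \left(- \frac{1}{2}\right) - 11 = 10 - 11 = -1$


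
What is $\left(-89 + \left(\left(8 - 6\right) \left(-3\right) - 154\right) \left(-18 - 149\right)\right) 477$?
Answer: $12702987$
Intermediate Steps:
$\left(-89 + \left(\left(8 - 6\right) \left(-3\right) - 154\right) \left(-18 - 149\right)\right) 477 = \left(-89 + \left(2 \left(-3\right) - 154\right) \left(-167\right)\right) 477 = \left(-89 + \left(-6 - 154\right) \left(-167\right)\right) 477 = \left(-89 - -26720\right) 477 = \left(-89 + 26720\right) 477 = 26631 \cdot 477 = 12702987$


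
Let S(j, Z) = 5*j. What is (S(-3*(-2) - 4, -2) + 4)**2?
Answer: 196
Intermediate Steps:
(S(-3*(-2) - 4, -2) + 4)**2 = (5*(-3*(-2) - 4) + 4)**2 = (5*(6 - 4) + 4)**2 = (5*2 + 4)**2 = (10 + 4)**2 = 14**2 = 196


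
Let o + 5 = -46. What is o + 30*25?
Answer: 699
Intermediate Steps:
o = -51 (o = -5 - 46 = -51)
o + 30*25 = -51 + 30*25 = -51 + 750 = 699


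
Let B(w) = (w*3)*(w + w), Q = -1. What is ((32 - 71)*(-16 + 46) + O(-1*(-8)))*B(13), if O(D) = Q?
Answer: -1187394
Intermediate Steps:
O(D) = -1
B(w) = 6*w**2 (B(w) = (3*w)*(2*w) = 6*w**2)
((32 - 71)*(-16 + 46) + O(-1*(-8)))*B(13) = ((32 - 71)*(-16 + 46) - 1)*(6*13**2) = (-39*30 - 1)*(6*169) = (-1170 - 1)*1014 = -1171*1014 = -1187394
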